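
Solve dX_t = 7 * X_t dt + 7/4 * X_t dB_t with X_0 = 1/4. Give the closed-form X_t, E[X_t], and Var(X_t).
X_t = 1/4 * exp((175/32) t + (7/4) B_t); E[X_t] = exp(7*t)/4; Var(X_t) = (exp(49*t/16) - 1)*exp(14*t)/16

For GBM dX = mu X dt + sigma X dB with X_0 = x_0, apply Itô to Y = log X: dY = (mu - sigma^2/2) dt + sigma dB, so Y_t = log(x_0) + (mu - sigma^2/2) t + sigma B_t and hence X_t = x_0 * exp((mu - sigma^2/2) t + sigma B_t).
With mu = 7, sigma = 7/4, x_0 = 1/4, this gives:
  X_t = 1/4 * exp((175/32) * t + (7/4) * B_t).
Since sigma*B_t ~ Normal(0, sigma^2 t), E[exp(sigma*B_t)] = exp(sigma^2 t / 2); so E[X_t] = x_0 * exp((mu - sigma^2/2) t) * exp(sigma^2 t / 2) = x_0 * exp(mu t) = exp(7*t)/4.
Var(X_t) = E[X_t^2] - (E[X_t])^2 = x_0^2 * exp(2 mu t) * (exp(sigma^2 t) - 1) = (exp(49*t/16) - 1)*exp(14*t)/16.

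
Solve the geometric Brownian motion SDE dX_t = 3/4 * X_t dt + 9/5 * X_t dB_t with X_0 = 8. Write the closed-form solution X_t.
X_t = 8 * exp((-87/100) * t + (9/5) * B_t)

For GBM dX = mu X dt + sigma X dB with X_0 = x_0, apply Itô to Y = log X: dY = (mu - sigma^2/2) dt + sigma dB, so Y_t = log(x_0) + (mu - sigma^2/2) t + sigma B_t and hence X_t = x_0 * exp((mu - sigma^2/2) t + sigma B_t).
With mu = 3/4, sigma = 9/5, x_0 = 8, this gives:
  X_t = 8 * exp((-87/100) * t + (9/5) * B_t).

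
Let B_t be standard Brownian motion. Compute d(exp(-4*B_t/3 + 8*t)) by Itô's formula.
d(exp(-4*B_t/3 + 8*t)) = (80*exp(-4*B_t/3 + 8*t)/9) dt + (-4*exp(-4*B_t/3 + 8*t)/3) dB_t

Itô's formula for f(t, x): d f(t, B_t) = (f_t + (1/2) f_xx) dt + f_x dB_t. Compute partials of f(t, x) = exp(8*t - 4*x/3):
  f_t(t,x)  = 8*exp(8*t - 4*x/3)
  f_x(t,x)  = -4*exp(8*t - 4*x/3)/3
  f_xx(t,x) = 16*exp(8*t - 4*x/3)/9
Assemble drift = f_t + (1/2) f_xx = 80*exp(8*t - 4*x/3)/9 and diffusion = f_x = -4*exp(8*t - 4*x/3)/3. Substituting x = B_t:
  d(exp(-4*B_t/3 + 8*t)) = (80*exp(-4*B_t/3 + 8*t)/9) dt + (-4*exp(-4*B_t/3 + 8*t)/3) dB_t.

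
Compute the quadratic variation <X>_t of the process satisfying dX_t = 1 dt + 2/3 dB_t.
<X>_t = 4*t/9

For an Itô process dX_t = a(t) dt + b(t) dB_t, the quadratic variation is <X>_t = int_0^t b(s)^2 ds (the drift term does not contribute). Here b(s) = 2/3, so
  b(s)^2 = 4/9.
Integrating from 0 to t:
  <X>_t = int_0^t (4/9) ds = 4*t/9.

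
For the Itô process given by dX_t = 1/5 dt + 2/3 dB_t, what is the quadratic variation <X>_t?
<X>_t = 4*t/9

For an Itô process dX_t = a(t) dt + b(t) dB_t, the quadratic variation is <X>_t = int_0^t b(s)^2 ds (the drift term does not contribute). Here b(s) = 2/3, so
  b(s)^2 = 4/9.
Integrating from 0 to t:
  <X>_t = int_0^t (4/9) ds = 4*t/9.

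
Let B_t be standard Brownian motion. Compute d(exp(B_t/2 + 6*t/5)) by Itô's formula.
d(exp(B_t/2 + 6*t/5)) = (53*exp(B_t/2 + 6*t/5)/40) dt + (exp(B_t/2 + 6*t/5)/2) dB_t

Itô's formula for f(t, x): d f(t, B_t) = (f_t + (1/2) f_xx) dt + f_x dB_t. Compute partials of f(t, x) = exp(6*t/5 + x/2):
  f_t(t,x)  = 6*exp(6*t/5 + x/2)/5
  f_x(t,x)  = exp(6*t/5 + x/2)/2
  f_xx(t,x) = exp(6*t/5 + x/2)/4
Assemble drift = f_t + (1/2) f_xx = 53*exp(6*t/5 + x/2)/40 and diffusion = f_x = exp(6*t/5 + x/2)/2. Substituting x = B_t:
  d(exp(B_t/2 + 6*t/5)) = (53*exp(B_t/2 + 6*t/5)/40) dt + (exp(B_t/2 + 6*t/5)/2) dB_t.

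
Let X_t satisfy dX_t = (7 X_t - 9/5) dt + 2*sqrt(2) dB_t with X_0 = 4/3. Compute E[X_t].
E[X_t] = 113*exp(7*t)/105 + 9/35

Taking expectations and using E[dB_t] = 0, the mean m(t) = E[X_t] satisfies the ODE m'(t) = a m(t) + b with m(0) = x_0. With a = 7, b = -9/5, x_0 = 4/3, the solution is
  m(t) = x_0 * exp(a t) + (b/a) * (exp(a t) - 1)
       = (4/3) * exp(7 t) + ((-9/5)/7) * (exp(7 t) - 1)
       = 113*exp(7*t)/105 + 9/35.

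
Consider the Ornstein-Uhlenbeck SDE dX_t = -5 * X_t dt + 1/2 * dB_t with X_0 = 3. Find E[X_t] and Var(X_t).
E[X_t] = 3*exp(-5*t); Var(X_t) = 1/40 - exp(-10*t)/40

The OU SDE dX = -theta X dt + sigma dB admits the integrating factor exp(theta t): d(exp(theta t) X_t) = sigma exp(theta t) dB_t. Integrating from 0 to t:
  X_t = x_0 * exp(-theta t) + sigma * int_0^t exp(-theta (t-s)) dB_s.
The Itô integral has mean 0 and (by the Itô isometry) variance sigma^2 * int_0^t exp(-2 theta (t - s)) ds = sigma^2 * (1 - exp(-2 theta t)) / (2 theta).
With theta = 5, sigma = 1/2, x_0 = 3:
  E[X_t] = 3 * exp(-5 t) = 3*exp(-5*t)
  Var(X_t) = (1/2)^2 * (1 - exp(-2*5 t)) / (2 * 5) = 1/40 - exp(-10*t)/40.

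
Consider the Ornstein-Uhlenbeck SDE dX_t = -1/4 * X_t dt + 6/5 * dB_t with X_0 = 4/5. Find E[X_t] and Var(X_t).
E[X_t] = 4*exp(-t/4)/5; Var(X_t) = 72/25 - 72*exp(-t/2)/25

The OU SDE dX = -theta X dt + sigma dB admits the integrating factor exp(theta t): d(exp(theta t) X_t) = sigma exp(theta t) dB_t. Integrating from 0 to t:
  X_t = x_0 * exp(-theta t) + sigma * int_0^t exp(-theta (t-s)) dB_s.
The Itô integral has mean 0 and (by the Itô isometry) variance sigma^2 * int_0^t exp(-2 theta (t - s)) ds = sigma^2 * (1 - exp(-2 theta t)) / (2 theta).
With theta = 1/4, sigma = 6/5, x_0 = 4/5:
  E[X_t] = 4/5 * exp(-1/4 t) = 4*exp(-t/4)/5
  Var(X_t) = (6/5)^2 * (1 - exp(-2*1/4 t)) / (2 * 1/4) = 72/25 - 72*exp(-t/2)/25.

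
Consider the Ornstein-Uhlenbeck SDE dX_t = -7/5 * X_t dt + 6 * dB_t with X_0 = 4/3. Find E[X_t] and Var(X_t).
E[X_t] = 4*exp(-7*t/5)/3; Var(X_t) = 90/7 - 90*exp(-14*t/5)/7

The OU SDE dX = -theta X dt + sigma dB admits the integrating factor exp(theta t): d(exp(theta t) X_t) = sigma exp(theta t) dB_t. Integrating from 0 to t:
  X_t = x_0 * exp(-theta t) + sigma * int_0^t exp(-theta (t-s)) dB_s.
The Itô integral has mean 0 and (by the Itô isometry) variance sigma^2 * int_0^t exp(-2 theta (t - s)) ds = sigma^2 * (1 - exp(-2 theta t)) / (2 theta).
With theta = 7/5, sigma = 6, x_0 = 4/3:
  E[X_t] = 4/3 * exp(-7/5 t) = 4*exp(-7*t/5)/3
  Var(X_t) = (6)^2 * (1 - exp(-2*7/5 t)) / (2 * 7/5) = 90/7 - 90*exp(-14*t/5)/7.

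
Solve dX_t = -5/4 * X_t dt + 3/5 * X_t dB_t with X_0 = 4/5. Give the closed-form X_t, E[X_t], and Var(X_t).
X_t = 4/5 * exp((-143/100) t + (3/5) B_t); E[X_t] = 4*exp(-5*t/4)/5; Var(X_t) = (16*exp(9*t/25) - 16)*exp(-5*t/2)/25

For GBM dX = mu X dt + sigma X dB with X_0 = x_0, apply Itô to Y = log X: dY = (mu - sigma^2/2) dt + sigma dB, so Y_t = log(x_0) + (mu - sigma^2/2) t + sigma B_t and hence X_t = x_0 * exp((mu - sigma^2/2) t + sigma B_t).
With mu = -5/4, sigma = 3/5, x_0 = 4/5, this gives:
  X_t = 4/5 * exp((-143/100) * t + (3/5) * B_t).
Since sigma*B_t ~ Normal(0, sigma^2 t), E[exp(sigma*B_t)] = exp(sigma^2 t / 2); so E[X_t] = x_0 * exp((mu - sigma^2/2) t) * exp(sigma^2 t / 2) = x_0 * exp(mu t) = 4*exp(-5*t/4)/5.
Var(X_t) = E[X_t^2] - (E[X_t])^2 = x_0^2 * exp(2 mu t) * (exp(sigma^2 t) - 1) = (16*exp(9*t/25) - 16)*exp(-5*t/2)/25.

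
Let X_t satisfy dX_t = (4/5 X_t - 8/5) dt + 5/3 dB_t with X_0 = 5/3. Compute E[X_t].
E[X_t] = 2 - exp(4*t/5)/3

Taking expectations and using E[dB_t] = 0, the mean m(t) = E[X_t] satisfies the ODE m'(t) = a m(t) + b with m(0) = x_0. With a = 4/5, b = -8/5, x_0 = 5/3, the solution is
  m(t) = x_0 * exp(a t) + (b/a) * (exp(a t) - 1)
       = (5/3) * exp((4/5) t) + ((-8/5)/(4/5)) * (exp((4/5) t) - 1)
       = 2 - exp(4*t/5)/3.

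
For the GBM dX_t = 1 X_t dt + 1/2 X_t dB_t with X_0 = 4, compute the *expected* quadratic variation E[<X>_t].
E[<X>_t] = 16*exp(9*t/4)/9 - 16/9

<X>_t = int_0^t ((1/2) * X_s)^2 ds. Taking expectation inside the integral: E[<X>_t] = (1/2)^2 * int_0^t E[X_s^2] ds. For GBM, E[X_s^2] = x_0^2 * exp((2 mu + sigma^2) s). Integrating:
  E[<X>_t] = (1/2)^2 * 4^2 * (exp((2*1 + (1/2)^2) t) - 1) / (2*1 + (1/2)^2)
           = (1/2)^2 * 4^2 * (exp((9/4) t) - 1) / (9/4) = 16*exp(9*t/4)/9 - 16/9.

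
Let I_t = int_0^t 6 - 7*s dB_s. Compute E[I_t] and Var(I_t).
E[I_t] = 0; Var(I_t) = t*(49*t^2 - 126*t + 108)/3

The Itô integral of a deterministic integrand f(s) has mean 0 because each increment f(s) * (B_{s+ds} - B_s) has mean 0. By the Itô isometry:
  Var( int_0^t f(s) dB_s ) = E[ (int_0^t f(s) dB_s)^2 ] = int_0^t f(s)^2 ds.
Here f(s) = 6 - 7*s, so f(s)^2 = (7*s - 6)^2. Integrate:
  int_0^t ((7*s - 6)^2) ds = t*(49*t^2 - 126*t + 108)/3.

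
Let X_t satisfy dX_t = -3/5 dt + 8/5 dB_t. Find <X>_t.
<X>_t = 64*t/25

For an Itô process dX_t = a(t) dt + b(t) dB_t, the quadratic variation is <X>_t = int_0^t b(s)^2 ds (the drift term does not contribute). Here b(s) = 8/5, so
  b(s)^2 = 64/25.
Integrating from 0 to t:
  <X>_t = int_0^t (64/25) ds = 64*t/25.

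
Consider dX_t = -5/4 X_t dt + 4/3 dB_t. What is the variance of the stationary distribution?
lim Var(X_t) = 32/45

The OU SDE dX = -theta X dt + sigma dB admits the integrating factor exp(theta t): d(exp(theta t) X_t) = sigma exp(theta t) dB_t. Integrating from 0 to t gives X_t = x_0 * exp(-theta t) + sigma * int_0^t exp(-theta (t-s)) dB_s for any initial x_0. The Itô integral has variance (by the Itô isometry) sigma^2 * int_0^t exp(-2 theta (t - s)) ds = sigma^2 * (1 - exp(-2 theta t)) / (2 theta), independent of x_0.
With theta = 5/4, sigma = 4/3:
  Var(X_t) = (4/3)^2 * (1 - exp(-2*5/4 t)) / (2 * 5/4) = 32/45 - 32*exp(-5*t/2)/45.
As t -> infinity, exp(-2*5/4 t) -> 0, so the stationary variance is sigma^2 / (2 theta) = 32/45.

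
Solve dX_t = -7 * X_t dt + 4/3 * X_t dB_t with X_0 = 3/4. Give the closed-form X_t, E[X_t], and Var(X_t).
X_t = 3/4 * exp((-71/9) t + (4/3) B_t); E[X_t] = 3*exp(-7*t)/4; Var(X_t) = (9*exp(16*t/9) - 9)*exp(-14*t)/16

For GBM dX = mu X dt + sigma X dB with X_0 = x_0, apply Itô to Y = log X: dY = (mu - sigma^2/2) dt + sigma dB, so Y_t = log(x_0) + (mu - sigma^2/2) t + sigma B_t and hence X_t = x_0 * exp((mu - sigma^2/2) t + sigma B_t).
With mu = -7, sigma = 4/3, x_0 = 3/4, this gives:
  X_t = 3/4 * exp((-71/9) * t + (4/3) * B_t).
Since sigma*B_t ~ Normal(0, sigma^2 t), E[exp(sigma*B_t)] = exp(sigma^2 t / 2); so E[X_t] = x_0 * exp((mu - sigma^2/2) t) * exp(sigma^2 t / 2) = x_0 * exp(mu t) = 3*exp(-7*t)/4.
Var(X_t) = E[X_t^2] - (E[X_t])^2 = x_0^2 * exp(2 mu t) * (exp(sigma^2 t) - 1) = (9*exp(16*t/9) - 9)*exp(-14*t)/16.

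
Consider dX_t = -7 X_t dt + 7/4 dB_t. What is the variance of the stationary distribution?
lim Var(X_t) = 7/32

The OU SDE dX = -theta X dt + sigma dB admits the integrating factor exp(theta t): d(exp(theta t) X_t) = sigma exp(theta t) dB_t. Integrating from 0 to t gives X_t = x_0 * exp(-theta t) + sigma * int_0^t exp(-theta (t-s)) dB_s for any initial x_0. The Itô integral has variance (by the Itô isometry) sigma^2 * int_0^t exp(-2 theta (t - s)) ds = sigma^2 * (1 - exp(-2 theta t)) / (2 theta), independent of x_0.
With theta = 7, sigma = 7/4:
  Var(X_t) = (7/4)^2 * (1 - exp(-2*7 t)) / (2 * 7) = 7/32 - 7*exp(-14*t)/32.
As t -> infinity, exp(-2*7 t) -> 0, so the stationary variance is sigma^2 / (2 theta) = 7/32.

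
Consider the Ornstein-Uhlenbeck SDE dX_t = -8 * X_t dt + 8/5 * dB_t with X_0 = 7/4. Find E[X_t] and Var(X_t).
E[X_t] = 7*exp(-8*t)/4; Var(X_t) = 4/25 - 4*exp(-16*t)/25

The OU SDE dX = -theta X dt + sigma dB admits the integrating factor exp(theta t): d(exp(theta t) X_t) = sigma exp(theta t) dB_t. Integrating from 0 to t:
  X_t = x_0 * exp(-theta t) + sigma * int_0^t exp(-theta (t-s)) dB_s.
The Itô integral has mean 0 and (by the Itô isometry) variance sigma^2 * int_0^t exp(-2 theta (t - s)) ds = sigma^2 * (1 - exp(-2 theta t)) / (2 theta).
With theta = 8, sigma = 8/5, x_0 = 7/4:
  E[X_t] = 7/4 * exp(-8 t) = 7*exp(-8*t)/4
  Var(X_t) = (8/5)^2 * (1 - exp(-2*8 t)) / (2 * 8) = 4/25 - 4*exp(-16*t)/25.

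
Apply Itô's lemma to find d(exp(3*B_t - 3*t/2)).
d(exp(3*B_t - 3*t/2)) = (3*exp(3*B_t - 3*t/2)) dt + (3*exp(3*B_t - 3*t/2)) dB_t

Itô's formula for f(t, x): d f(t, B_t) = (f_t + (1/2) f_xx) dt + f_x dB_t. Compute partials of f(t, x) = exp(-3*t/2 + 3*x):
  f_t(t,x)  = -3*exp(-3*t/2 + 3*x)/2
  f_x(t,x)  = 3*exp(-3*t/2 + 3*x)
  f_xx(t,x) = 9*exp(-3*t/2 + 3*x)
Assemble drift = f_t + (1/2) f_xx = 3*exp(-3*t/2 + 3*x) and diffusion = f_x = 3*exp(-3*t/2 + 3*x). Substituting x = B_t:
  d(exp(3*B_t - 3*t/2)) = (3*exp(3*B_t - 3*t/2)) dt + (3*exp(3*B_t - 3*t/2)) dB_t.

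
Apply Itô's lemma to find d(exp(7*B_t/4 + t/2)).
d(exp(7*B_t/4 + t/2)) = (65*exp(7*B_t/4 + t/2)/32) dt + (7*exp(7*B_t/4 + t/2)/4) dB_t

Itô's formula for f(t, x): d f(t, B_t) = (f_t + (1/2) f_xx) dt + f_x dB_t. Compute partials of f(t, x) = exp(t/2 + 7*x/4):
  f_t(t,x)  = exp(t/2 + 7*x/4)/2
  f_x(t,x)  = 7*exp(t/2 + 7*x/4)/4
  f_xx(t,x) = 49*exp(t/2 + 7*x/4)/16
Assemble drift = f_t + (1/2) f_xx = 65*exp(t/2 + 7*x/4)/32 and diffusion = f_x = 7*exp(t/2 + 7*x/4)/4. Substituting x = B_t:
  d(exp(7*B_t/4 + t/2)) = (65*exp(7*B_t/4 + t/2)/32) dt + (7*exp(7*B_t/4 + t/2)/4) dB_t.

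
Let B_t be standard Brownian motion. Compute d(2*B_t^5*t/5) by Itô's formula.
d(2*B_t^5*t/5) = (2*B_t^3*(B_t^2 + 10*t)/5) dt + (2*B_t^4*t) dB_t

Itô's formula for f(t, x): d f(t, B_t) = (f_t + (1/2) f_xx) dt + f_x dB_t. Compute partials of f(t, x) = 2*t*x^5/5:
  f_t(t,x)  = 2*x^5/5
  f_x(t,x)  = 2*t*x^4
  f_xx(t,x) = 8*t*x^3
Assemble drift = f_t + (1/2) f_xx = 2*x^3*(10*t + x^2)/5 and diffusion = f_x = 2*t*x^4. Substituting x = B_t:
  d(2*B_t^5*t/5) = (2*B_t^3*(B_t^2 + 10*t)/5) dt + (2*B_t^4*t) dB_t.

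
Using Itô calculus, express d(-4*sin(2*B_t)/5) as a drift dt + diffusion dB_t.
d(-4*sin(2*B_t)/5) = (8*sin(2*B_t)/5) dt + (-8*cos(2*B_t)/5) dB_t

Itô's formula for f(B_t) gives d f(B_t) = f'(B_t) dB_t + (1/2) f''(B_t) dt. Compute derivatives of f(x) = -4*sin(2*x)/5:
  f'(x)  = -8*cos(2*x)/5
  f''(x) = 16*sin(2*x)/5
Substitute x = B_t and multiply the f'' term by 1/2:
  drift     = (1/2) * (16*sin(2*x)/5) evaluated at B_t = 8*sin(2*B_t)/5
  diffusion = (-8*cos(2*x)/5) evaluated at B_t = -8*cos(2*B_t)/5
Therefore d(-4*sin(2*B_t)/5) = (8*sin(2*B_t)/5) dt + (-8*cos(2*B_t)/5) dB_t.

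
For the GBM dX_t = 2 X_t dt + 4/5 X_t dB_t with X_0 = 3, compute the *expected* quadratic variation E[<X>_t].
E[<X>_t] = 36*exp(116*t/25)/29 - 36/29

<X>_t = int_0^t ((4/5) * X_s)^2 ds. Taking expectation inside the integral: E[<X>_t] = (4/5)^2 * int_0^t E[X_s^2] ds. For GBM, E[X_s^2] = x_0^2 * exp((2 mu + sigma^2) s). Integrating:
  E[<X>_t] = (4/5)^2 * 3^2 * (exp((2*2 + (4/5)^2) t) - 1) / (2*2 + (4/5)^2)
           = (4/5)^2 * 3^2 * (exp((116/25) t) - 1) / (116/25) = 36*exp(116*t/25)/29 - 36/29.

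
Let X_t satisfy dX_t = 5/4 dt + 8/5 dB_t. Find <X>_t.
<X>_t = 64*t/25

For an Itô process dX_t = a(t) dt + b(t) dB_t, the quadratic variation is <X>_t = int_0^t b(s)^2 ds (the drift term does not contribute). Here b(s) = 8/5, so
  b(s)^2 = 64/25.
Integrating from 0 to t:
  <X>_t = int_0^t (64/25) ds = 64*t/25.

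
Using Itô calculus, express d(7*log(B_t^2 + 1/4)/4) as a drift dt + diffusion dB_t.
d(7*log(B_t^2 + 1/4)/4) = (7*(1 - 4*B_t^2)/(4*B_t^2 + 1)^2) dt + (14*B_t/(4*B_t^2 + 1)) dB_t

Itô's formula for f(B_t) gives d f(B_t) = f'(B_t) dB_t + (1/2) f''(B_t) dt. Compute derivatives of f(x) = 7*log(x^2 + 1/4)/4:
  f'(x)  = 14*x/(4*x^2 + 1)
  f''(x) = 14*(1 - 4*x^2)/(4*x^2 + 1)^2
Substitute x = B_t and multiply the f'' term by 1/2:
  drift     = (1/2) * (14*(1 - 4*x^2)/(4*x^2 + 1)^2) evaluated at B_t = 7*(1 - 4*B_t^2)/(4*B_t^2 + 1)^2
  diffusion = (14*x/(4*x^2 + 1)) evaluated at B_t = 14*B_t/(4*B_t^2 + 1)
Therefore d(7*log(B_t^2 + 1/4)/4) = (7*(1 - 4*B_t^2)/(4*B_t^2 + 1)^2) dt + (14*B_t/(4*B_t^2 + 1)) dB_t.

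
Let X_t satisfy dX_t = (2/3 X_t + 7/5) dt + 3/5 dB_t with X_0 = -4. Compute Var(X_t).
Var(X_t) = 27*exp(4*t/3)/100 - 27/100

The variance V(t) = Var(X_t) satisfies V'(t) = 2 a V(t) + c^2 with V(0) = 0 (drift coefficient is linear in X, diffusion is constant). With a = 2/3, c = 3/5, the solution is
  V(t) = (c^2 / (2 a)) * (exp(2 a t) - 1)
       = ((3/5)^2 / (2*(2/3))) * (exp((4/3) t) - 1)
       = 27*exp(4*t/3)/100 - 27/100.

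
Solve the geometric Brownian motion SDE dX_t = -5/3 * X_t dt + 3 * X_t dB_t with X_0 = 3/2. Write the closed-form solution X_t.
X_t = 3/2 * exp((-37/6) * t + (3) * B_t)

For GBM dX = mu X dt + sigma X dB with X_0 = x_0, apply Itô to Y = log X: dY = (mu - sigma^2/2) dt + sigma dB, so Y_t = log(x_0) + (mu - sigma^2/2) t + sigma B_t and hence X_t = x_0 * exp((mu - sigma^2/2) t + sigma B_t).
With mu = -5/3, sigma = 3, x_0 = 3/2, this gives:
  X_t = 3/2 * exp((-37/6) * t + (3) * B_t).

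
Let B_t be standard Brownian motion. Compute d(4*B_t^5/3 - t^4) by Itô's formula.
d(4*B_t^5/3 - t^4) = (40*B_t^3/3 - 4*t^3) dt + (20*B_t^4/3) dB_t

Itô's formula for f(t, x): d f(t, B_t) = (f_t + (1/2) f_xx) dt + f_x dB_t. Compute partials of f(t, x) = -t^4 + 4*x^5/3:
  f_t(t,x)  = -4*t^3
  f_x(t,x)  = 20*x^4/3
  f_xx(t,x) = 80*x^3/3
Assemble drift = f_t + (1/2) f_xx = -4*t^3 + 40*x^3/3 and diffusion = f_x = 20*x^4/3. Substituting x = B_t:
  d(4*B_t^5/3 - t^4) = (40*B_t^3/3 - 4*t^3) dt + (20*B_t^4/3) dB_t.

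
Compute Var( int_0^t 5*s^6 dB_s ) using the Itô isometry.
Var = 25*t^13/13

The Itô integral of a deterministic integrand f(s) has mean 0 because each increment f(s) * (B_{s+ds} - B_s) has mean 0. By the Itô isometry:
  Var( int_0^t f(s) dB_s ) = E[ (int_0^t f(s) dB_s)^2 ] = int_0^t f(s)^2 ds.
Here f(s) = 5*s^6, so f(s)^2 = 25*s^12. Integrate:
  int_0^t (25*s^12) ds = 25*t^13/13.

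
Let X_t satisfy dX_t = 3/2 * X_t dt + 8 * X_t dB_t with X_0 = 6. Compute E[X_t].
E[X_t] = 6*exp(3*t/2)

For GBM dX = mu X dt + sigma X dB with X_0 = x_0, apply Itô to Y = log X: dY = (mu - sigma^2/2) dt + sigma dB, so Y_t = log(x_0) + (mu - sigma^2/2) t + sigma B_t and hence X_t = x_0 * exp((mu - sigma^2/2) t + sigma B_t).
With mu = 3/2, sigma = 8, x_0 = 6, this gives:
  X_t = 6 * exp((-61/2) * t + (8) * B_t).
Since sigma*B_t ~ Normal(0, sigma^2 t), E[exp(sigma*B_t)] = exp(sigma^2 t / 2); so E[X_t] = x_0 * exp((mu - sigma^2/2) t) * exp(sigma^2 t / 2) = x_0 * exp(mu t) = 6*exp(3*t/2).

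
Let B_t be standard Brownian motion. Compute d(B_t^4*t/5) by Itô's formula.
d(B_t^4*t/5) = (B_t^2*(B_t^2 + 6*t)/5) dt + (4*B_t^3*t/5) dB_t

Itô's formula for f(t, x): d f(t, B_t) = (f_t + (1/2) f_xx) dt + f_x dB_t. Compute partials of f(t, x) = t*x^4/5:
  f_t(t,x)  = x^4/5
  f_x(t,x)  = 4*t*x^3/5
  f_xx(t,x) = 12*t*x^2/5
Assemble drift = f_t + (1/2) f_xx = x^2*(6*t + x^2)/5 and diffusion = f_x = 4*t*x^3/5. Substituting x = B_t:
  d(B_t^4*t/5) = (B_t^2*(B_t^2 + 6*t)/5) dt + (4*B_t^3*t/5) dB_t.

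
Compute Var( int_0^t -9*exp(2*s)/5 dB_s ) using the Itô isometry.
Var = 81*exp(4*t)/100 - 81/100

The Itô integral of a deterministic integrand f(s) has mean 0 because each increment f(s) * (B_{s+ds} - B_s) has mean 0. By the Itô isometry:
  Var( int_0^t f(s) dB_s ) = E[ (int_0^t f(s) dB_s)^2 ] = int_0^t f(s)^2 ds.
Here f(s) = -9*exp(2*s)/5, so f(s)^2 = 81*exp(4*s)/25. Integrate:
  int_0^t (81*exp(4*s)/25) ds = 81*exp(4*t)/100 - 81/100.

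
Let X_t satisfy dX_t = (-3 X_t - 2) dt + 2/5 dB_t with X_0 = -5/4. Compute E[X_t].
E[X_t] = -2/3 - 7*exp(-3*t)/12

Taking expectations and using E[dB_t] = 0, the mean m(t) = E[X_t] satisfies the ODE m'(t) = a m(t) + b with m(0) = x_0. With a = -3, b = -2, x_0 = -5/4, the solution is
  m(t) = x_0 * exp(a t) + (b/a) * (exp(a t) - 1)
       = (-5/4) * exp((-3) t) + ((-2)/(-3)) * (exp((-3) t) - 1)
       = -2/3 - 7*exp(-3*t)/12.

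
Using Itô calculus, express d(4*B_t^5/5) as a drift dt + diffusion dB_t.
d(4*B_t^5/5) = (8*B_t^3) dt + (4*B_t^4) dB_t

Itô's formula for f(B_t) gives d f(B_t) = f'(B_t) dB_t + (1/2) f''(B_t) dt. Compute derivatives of f(x) = 4*x^5/5:
  f'(x)  = 4*x^4
  f''(x) = 16*x^3
Substitute x = B_t and multiply the f'' term by 1/2:
  drift     = (1/2) * (16*x^3) evaluated at B_t = 8*B_t^3
  diffusion = (4*x^4) evaluated at B_t = 4*B_t^4
Therefore d(4*B_t^5/5) = (8*B_t^3) dt + (4*B_t^4) dB_t.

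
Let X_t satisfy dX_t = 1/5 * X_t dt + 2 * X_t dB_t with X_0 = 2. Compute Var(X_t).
Var(X_t) = 4*(exp(4*t) - 1)*exp(2*t/5)

For GBM dX = mu X dt + sigma X dB with X_0 = x_0, apply Itô to Y = log X: dY = (mu - sigma^2/2) dt + sigma dB, so Y_t = log(x_0) + (mu - sigma^2/2) t + sigma B_t and hence X_t = x_0 * exp((mu - sigma^2/2) t + sigma B_t).
With mu = 1/5, sigma = 2, x_0 = 2, this gives:
  X_t = 2 * exp((-9/5) * t + (2) * B_t).
Since sigma*B_t ~ Normal(0, sigma^2 t), E[exp(sigma*B_t)] = exp(sigma^2 t / 2); so E[X_t] = x_0 * exp((mu - sigma^2/2) t) * exp(sigma^2 t / 2) = x_0 * exp(mu t) = 2*exp(t/5).
Var(X_t) = E[X_t^2] - (E[X_t])^2 = x_0^2 * exp(2 mu t) * (exp(sigma^2 t) - 1) = 4*(exp(4*t) - 1)*exp(2*t/5).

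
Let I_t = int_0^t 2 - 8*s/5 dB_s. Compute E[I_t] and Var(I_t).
E[I_t] = 0; Var(I_t) = 4*t*(16*t^2 - 60*t + 75)/75

The Itô integral of a deterministic integrand f(s) has mean 0 because each increment f(s) * (B_{s+ds} - B_s) has mean 0. By the Itô isometry:
  Var( int_0^t f(s) dB_s ) = E[ (int_0^t f(s) dB_s)^2 ] = int_0^t f(s)^2 ds.
Here f(s) = 2 - 8*s/5, so f(s)^2 = 4*(4*s - 5)^2/25. Integrate:
  int_0^t (4*(4*s - 5)^2/25) ds = 4*t*(16*t^2 - 60*t + 75)/75.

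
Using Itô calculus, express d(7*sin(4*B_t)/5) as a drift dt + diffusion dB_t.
d(7*sin(4*B_t)/5) = (-56*sin(4*B_t)/5) dt + (28*cos(4*B_t)/5) dB_t

Itô's formula for f(B_t) gives d f(B_t) = f'(B_t) dB_t + (1/2) f''(B_t) dt. Compute derivatives of f(x) = 7*sin(4*x)/5:
  f'(x)  = 28*cos(4*x)/5
  f''(x) = -112*sin(4*x)/5
Substitute x = B_t and multiply the f'' term by 1/2:
  drift     = (1/2) * (-112*sin(4*x)/5) evaluated at B_t = -56*sin(4*B_t)/5
  diffusion = (28*cos(4*x)/5) evaluated at B_t = 28*cos(4*B_t)/5
Therefore d(7*sin(4*B_t)/5) = (-56*sin(4*B_t)/5) dt + (28*cos(4*B_t)/5) dB_t.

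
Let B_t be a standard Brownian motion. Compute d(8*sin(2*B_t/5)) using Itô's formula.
d(8*sin(2*B_t/5)) = (-16*sin(2*B_t/5)/25) dt + (16*cos(2*B_t/5)/5) dB_t

Itô's formula for f(B_t) gives d f(B_t) = f'(B_t) dB_t + (1/2) f''(B_t) dt. Compute derivatives of f(x) = 8*sin(2*x/5):
  f'(x)  = 16*cos(2*x/5)/5
  f''(x) = -32*sin(2*x/5)/25
Substitute x = B_t and multiply the f'' term by 1/2:
  drift     = (1/2) * (-32*sin(2*x/5)/25) evaluated at B_t = -16*sin(2*B_t/5)/25
  diffusion = (16*cos(2*x/5)/5) evaluated at B_t = 16*cos(2*B_t/5)/5
Therefore d(8*sin(2*B_t/5)) = (-16*sin(2*B_t/5)/25) dt + (16*cos(2*B_t/5)/5) dB_t.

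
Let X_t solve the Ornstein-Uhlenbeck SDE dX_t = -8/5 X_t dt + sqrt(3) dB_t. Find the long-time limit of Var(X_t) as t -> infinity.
lim Var(X_t) = 15/16

The OU SDE dX = -theta X dt + sigma dB admits the integrating factor exp(theta t): d(exp(theta t) X_t) = sigma exp(theta t) dB_t. Integrating from 0 to t gives X_t = x_0 * exp(-theta t) + sigma * int_0^t exp(-theta (t-s)) dB_s for any initial x_0. The Itô integral has variance (by the Itô isometry) sigma^2 * int_0^t exp(-2 theta (t - s)) ds = sigma^2 * (1 - exp(-2 theta t)) / (2 theta), independent of x_0.
With theta = 8/5, sigma = sqrt(3):
  Var(X_t) = (sqrt(3))^2 * (1 - exp(-2*8/5 t)) / (2 * 8/5) = 15/16 - 15*exp(-16*t/5)/16.
As t -> infinity, exp(-2*8/5 t) -> 0, so the stationary variance is sigma^2 / (2 theta) = 15/16.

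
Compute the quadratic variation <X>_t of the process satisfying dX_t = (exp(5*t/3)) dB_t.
<X>_t = 3*exp(10*t/3)/10 - 3/10

For an Itô process dX_t = a(t) dt + b(t) dB_t, the quadratic variation is <X>_t = int_0^t b(s)^2 ds (the drift term does not contribute). Here b(s) = exp(5*s/3), so
  b(s)^2 = exp(10*s/3).
Integrating from 0 to t:
  <X>_t = int_0^t (exp(10*s/3)) ds = 3*exp(10*t/3)/10 - 3/10.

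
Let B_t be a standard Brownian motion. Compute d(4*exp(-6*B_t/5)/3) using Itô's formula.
d(4*exp(-6*B_t/5)/3) = (24*exp(-6*B_t/5)/25) dt + (-8*exp(-6*B_t/5)/5) dB_t

Itô's formula for f(B_t) gives d f(B_t) = f'(B_t) dB_t + (1/2) f''(B_t) dt. Compute derivatives of f(x) = 4*exp(-6*x/5)/3:
  f'(x)  = -8*exp(-6*x/5)/5
  f''(x) = 48*exp(-6*x/5)/25
Substitute x = B_t and multiply the f'' term by 1/2:
  drift     = (1/2) * (48*exp(-6*x/5)/25) evaluated at B_t = 24*exp(-6*B_t/5)/25
  diffusion = (-8*exp(-6*x/5)/5) evaluated at B_t = -8*exp(-6*B_t/5)/5
Therefore d(4*exp(-6*B_t/5)/3) = (24*exp(-6*B_t/5)/25) dt + (-8*exp(-6*B_t/5)/5) dB_t.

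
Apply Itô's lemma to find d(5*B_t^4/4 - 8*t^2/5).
d(5*B_t^4/4 - 8*t^2/5) = (15*B_t^2/2 - 16*t/5) dt + (5*B_t^3) dB_t

Itô's formula for f(t, x): d f(t, B_t) = (f_t + (1/2) f_xx) dt + f_x dB_t. Compute partials of f(t, x) = -8*t^2/5 + 5*x^4/4:
  f_t(t,x)  = -16*t/5
  f_x(t,x)  = 5*x^3
  f_xx(t,x) = 15*x^2
Assemble drift = f_t + (1/2) f_xx = -16*t/5 + 15*x^2/2 and diffusion = f_x = 5*x^3. Substituting x = B_t:
  d(5*B_t^4/4 - 8*t^2/5) = (15*B_t^2/2 - 16*t/5) dt + (5*B_t^3) dB_t.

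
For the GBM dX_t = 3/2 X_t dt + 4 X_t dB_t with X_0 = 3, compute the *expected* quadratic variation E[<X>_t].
E[<X>_t] = 144*exp(19*t)/19 - 144/19

<X>_t = int_0^t (4 * X_s)^2 ds. Taking expectation inside the integral: E[<X>_t] = 4^2 * int_0^t E[X_s^2] ds. For GBM, E[X_s^2] = x_0^2 * exp((2 mu + sigma^2) s). Integrating:
  E[<X>_t] = 4^2 * 3^2 * (exp((2*(3/2) + 4^2) t) - 1) / (2*(3/2) + 4^2)
           = 4^2 * 3^2 * (exp(19 t) - 1) / 19 = 144*exp(19*t)/19 - 144/19.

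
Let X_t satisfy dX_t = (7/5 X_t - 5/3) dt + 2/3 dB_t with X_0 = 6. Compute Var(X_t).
Var(X_t) = 10*exp(14*t/5)/63 - 10/63

The variance V(t) = Var(X_t) satisfies V'(t) = 2 a V(t) + c^2 with V(0) = 0 (drift coefficient is linear in X, diffusion is constant). With a = 7/5, c = 2/3, the solution is
  V(t) = (c^2 / (2 a)) * (exp(2 a t) - 1)
       = ((2/3)^2 / (2*(7/5))) * (exp((14/5) t) - 1)
       = 10*exp(14*t/5)/63 - 10/63.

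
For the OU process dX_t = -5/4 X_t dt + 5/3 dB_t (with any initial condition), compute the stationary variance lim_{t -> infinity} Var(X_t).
lim Var(X_t) = 10/9

The OU SDE dX = -theta X dt + sigma dB admits the integrating factor exp(theta t): d(exp(theta t) X_t) = sigma exp(theta t) dB_t. Integrating from 0 to t gives X_t = x_0 * exp(-theta t) + sigma * int_0^t exp(-theta (t-s)) dB_s for any initial x_0. The Itô integral has variance (by the Itô isometry) sigma^2 * int_0^t exp(-2 theta (t - s)) ds = sigma^2 * (1 - exp(-2 theta t)) / (2 theta), independent of x_0.
With theta = 5/4, sigma = 5/3:
  Var(X_t) = (5/3)^2 * (1 - exp(-2*5/4 t)) / (2 * 5/4) = 10/9 - 10*exp(-5*t/2)/9.
As t -> infinity, exp(-2*5/4 t) -> 0, so the stationary variance is sigma^2 / (2 theta) = 10/9.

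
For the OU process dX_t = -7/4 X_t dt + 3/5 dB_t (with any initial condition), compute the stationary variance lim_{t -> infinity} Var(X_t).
lim Var(X_t) = 18/175

The OU SDE dX = -theta X dt + sigma dB admits the integrating factor exp(theta t): d(exp(theta t) X_t) = sigma exp(theta t) dB_t. Integrating from 0 to t gives X_t = x_0 * exp(-theta t) + sigma * int_0^t exp(-theta (t-s)) dB_s for any initial x_0. The Itô integral has variance (by the Itô isometry) sigma^2 * int_0^t exp(-2 theta (t - s)) ds = sigma^2 * (1 - exp(-2 theta t)) / (2 theta), independent of x_0.
With theta = 7/4, sigma = 3/5:
  Var(X_t) = (3/5)^2 * (1 - exp(-2*7/4 t)) / (2 * 7/4) = 18/175 - 18*exp(-7*t/2)/175.
As t -> infinity, exp(-2*7/4 t) -> 0, so the stationary variance is sigma^2 / (2 theta) = 18/175.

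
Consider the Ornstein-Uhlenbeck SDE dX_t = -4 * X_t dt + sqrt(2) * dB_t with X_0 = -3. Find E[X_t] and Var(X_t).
E[X_t] = -3*exp(-4*t); Var(X_t) = 1/4 - exp(-8*t)/4

The OU SDE dX = -theta X dt + sigma dB admits the integrating factor exp(theta t): d(exp(theta t) X_t) = sigma exp(theta t) dB_t. Integrating from 0 to t:
  X_t = x_0 * exp(-theta t) + sigma * int_0^t exp(-theta (t-s)) dB_s.
The Itô integral has mean 0 and (by the Itô isometry) variance sigma^2 * int_0^t exp(-2 theta (t - s)) ds = sigma^2 * (1 - exp(-2 theta t)) / (2 theta).
With theta = 4, sigma = sqrt(2), x_0 = -3:
  E[X_t] = -3 * exp(-4 t) = -3*exp(-4*t)
  Var(X_t) = (sqrt(2))^2 * (1 - exp(-2*4 t)) / (2 * 4) = 1/4 - exp(-8*t)/4.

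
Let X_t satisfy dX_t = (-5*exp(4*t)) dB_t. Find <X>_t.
<X>_t = 25*exp(8*t)/8 - 25/8

For an Itô process dX_t = a(t) dt + b(t) dB_t, the quadratic variation is <X>_t = int_0^t b(s)^2 ds (the drift term does not contribute). Here b(s) = -5*exp(4*s), so
  b(s)^2 = 25*exp(8*s).
Integrating from 0 to t:
  <X>_t = int_0^t (25*exp(8*s)) ds = 25*exp(8*t)/8 - 25/8.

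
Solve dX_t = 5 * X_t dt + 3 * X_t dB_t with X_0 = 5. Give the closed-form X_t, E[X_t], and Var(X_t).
X_t = 5 * exp((1/2) t + (3) B_t); E[X_t] = 5*exp(5*t); Var(X_t) = 25*(exp(9*t) - 1)*exp(10*t)

For GBM dX = mu X dt + sigma X dB with X_0 = x_0, apply Itô to Y = log X: dY = (mu - sigma^2/2) dt + sigma dB, so Y_t = log(x_0) + (mu - sigma^2/2) t + sigma B_t and hence X_t = x_0 * exp((mu - sigma^2/2) t + sigma B_t).
With mu = 5, sigma = 3, x_0 = 5, this gives:
  X_t = 5 * exp((1/2) * t + (3) * B_t).
Since sigma*B_t ~ Normal(0, sigma^2 t), E[exp(sigma*B_t)] = exp(sigma^2 t / 2); so E[X_t] = x_0 * exp((mu - sigma^2/2) t) * exp(sigma^2 t / 2) = x_0 * exp(mu t) = 5*exp(5*t).
Var(X_t) = E[X_t^2] - (E[X_t])^2 = x_0^2 * exp(2 mu t) * (exp(sigma^2 t) - 1) = 25*(exp(9*t) - 1)*exp(10*t).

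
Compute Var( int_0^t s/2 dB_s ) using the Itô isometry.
Var = t^3/12

The Itô integral of a deterministic integrand f(s) has mean 0 because each increment f(s) * (B_{s+ds} - B_s) has mean 0. By the Itô isometry:
  Var( int_0^t f(s) dB_s ) = E[ (int_0^t f(s) dB_s)^2 ] = int_0^t f(s)^2 ds.
Here f(s) = s/2, so f(s)^2 = s^2/4. Integrate:
  int_0^t (s^2/4) ds = t^3/12.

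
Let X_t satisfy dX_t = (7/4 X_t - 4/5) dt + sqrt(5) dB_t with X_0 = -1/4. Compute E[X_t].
E[X_t] = 16/35 - 99*exp(7*t/4)/140

Taking expectations and using E[dB_t] = 0, the mean m(t) = E[X_t] satisfies the ODE m'(t) = a m(t) + b with m(0) = x_0. With a = 7/4, b = -4/5, x_0 = -1/4, the solution is
  m(t) = x_0 * exp(a t) + (b/a) * (exp(a t) - 1)
       = (-1/4) * exp((7/4) t) + ((-4/5)/(7/4)) * (exp((7/4) t) - 1)
       = 16/35 - 99*exp(7*t/4)/140.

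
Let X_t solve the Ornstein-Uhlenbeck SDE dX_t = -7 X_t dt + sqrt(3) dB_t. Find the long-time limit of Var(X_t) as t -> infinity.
lim Var(X_t) = 3/14

The OU SDE dX = -theta X dt + sigma dB admits the integrating factor exp(theta t): d(exp(theta t) X_t) = sigma exp(theta t) dB_t. Integrating from 0 to t gives X_t = x_0 * exp(-theta t) + sigma * int_0^t exp(-theta (t-s)) dB_s for any initial x_0. The Itô integral has variance (by the Itô isometry) sigma^2 * int_0^t exp(-2 theta (t - s)) ds = sigma^2 * (1 - exp(-2 theta t)) / (2 theta), independent of x_0.
With theta = 7, sigma = sqrt(3):
  Var(X_t) = (sqrt(3))^2 * (1 - exp(-2*7 t)) / (2 * 7) = 3/14 - 3*exp(-14*t)/14.
As t -> infinity, exp(-2*7 t) -> 0, so the stationary variance is sigma^2 / (2 theta) = 3/14.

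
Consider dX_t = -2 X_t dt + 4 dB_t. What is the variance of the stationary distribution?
lim Var(X_t) = 4

The OU SDE dX = -theta X dt + sigma dB admits the integrating factor exp(theta t): d(exp(theta t) X_t) = sigma exp(theta t) dB_t. Integrating from 0 to t gives X_t = x_0 * exp(-theta t) + sigma * int_0^t exp(-theta (t-s)) dB_s for any initial x_0. The Itô integral has variance (by the Itô isometry) sigma^2 * int_0^t exp(-2 theta (t - s)) ds = sigma^2 * (1 - exp(-2 theta t)) / (2 theta), independent of x_0.
With theta = 2, sigma = 4:
  Var(X_t) = (4)^2 * (1 - exp(-2*2 t)) / (2 * 2) = 4 - 4*exp(-4*t).
As t -> infinity, exp(-2*2 t) -> 0, so the stationary variance is sigma^2 / (2 theta) = 4.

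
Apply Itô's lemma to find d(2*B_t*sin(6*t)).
d(2*B_t*sin(6*t)) = (12*B_t*cos(6*t)) dt + (2*sin(6*t)) dB_t

Itô's formula for f(t, x): d f(t, B_t) = (f_t + (1/2) f_xx) dt + f_x dB_t. Compute partials of f(t, x) = 2*x*sin(6*t):
  f_t(t,x)  = 12*x*cos(6*t)
  f_x(t,x)  = 2*sin(6*t)
  f_xx(t,x) = 0
Assemble drift = f_t + (1/2) f_xx = 12*x*cos(6*t) and diffusion = f_x = 2*sin(6*t). Substituting x = B_t:
  d(2*B_t*sin(6*t)) = (12*B_t*cos(6*t)) dt + (2*sin(6*t)) dB_t.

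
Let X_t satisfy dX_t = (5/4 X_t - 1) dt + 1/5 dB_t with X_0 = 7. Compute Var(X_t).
Var(X_t) = 2*exp(5*t/2)/125 - 2/125

The variance V(t) = Var(X_t) satisfies V'(t) = 2 a V(t) + c^2 with V(0) = 0 (drift coefficient is linear in X, diffusion is constant). With a = 5/4, c = 1/5, the solution is
  V(t) = (c^2 / (2 a)) * (exp(2 a t) - 1)
       = ((1/5)^2 / (2*(5/4))) * (exp((5/2) t) - 1)
       = 2*exp(5*t/2)/125 - 2/125.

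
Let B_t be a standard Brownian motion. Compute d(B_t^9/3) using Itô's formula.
d(B_t^9/3) = (12*B_t^7) dt + (3*B_t^8) dB_t

Itô's formula for f(B_t) gives d f(B_t) = f'(B_t) dB_t + (1/2) f''(B_t) dt. Compute derivatives of f(x) = x^9/3:
  f'(x)  = 3*x^8
  f''(x) = 24*x^7
Substitute x = B_t and multiply the f'' term by 1/2:
  drift     = (1/2) * (24*x^7) evaluated at B_t = 12*B_t^7
  diffusion = (3*x^8) evaluated at B_t = 3*B_t^8
Therefore d(B_t^9/3) = (12*B_t^7) dt + (3*B_t^8) dB_t.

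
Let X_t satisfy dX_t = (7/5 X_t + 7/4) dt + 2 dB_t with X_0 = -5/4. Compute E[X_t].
E[X_t] = -5/4

Taking expectations and using E[dB_t] = 0, the mean m(t) = E[X_t] satisfies the ODE m'(t) = a m(t) + b with m(0) = x_0. With a = 7/5, b = 7/4, x_0 = -5/4, the solution is
  m(t) = x_0 * exp(a t) + (b/a) * (exp(a t) - 1)
       = (-5/4) * exp((7/5) t) + ((7/4)/(7/5)) * (exp((7/5) t) - 1)
       = -5/4.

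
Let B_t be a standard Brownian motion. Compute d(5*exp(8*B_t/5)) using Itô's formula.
d(5*exp(8*B_t/5)) = (32*exp(8*B_t/5)/5) dt + (8*exp(8*B_t/5)) dB_t

Itô's formula for f(B_t) gives d f(B_t) = f'(B_t) dB_t + (1/2) f''(B_t) dt. Compute derivatives of f(x) = 5*exp(8*x/5):
  f'(x)  = 8*exp(8*x/5)
  f''(x) = 64*exp(8*x/5)/5
Substitute x = B_t and multiply the f'' term by 1/2:
  drift     = (1/2) * (64*exp(8*x/5)/5) evaluated at B_t = 32*exp(8*B_t/5)/5
  diffusion = (8*exp(8*x/5)) evaluated at B_t = 8*exp(8*B_t/5)
Therefore d(5*exp(8*B_t/5)) = (32*exp(8*B_t/5)/5) dt + (8*exp(8*B_t/5)) dB_t.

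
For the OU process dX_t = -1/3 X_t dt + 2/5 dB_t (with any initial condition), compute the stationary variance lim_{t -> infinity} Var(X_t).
lim Var(X_t) = 6/25

The OU SDE dX = -theta X dt + sigma dB admits the integrating factor exp(theta t): d(exp(theta t) X_t) = sigma exp(theta t) dB_t. Integrating from 0 to t gives X_t = x_0 * exp(-theta t) + sigma * int_0^t exp(-theta (t-s)) dB_s for any initial x_0. The Itô integral has variance (by the Itô isometry) sigma^2 * int_0^t exp(-2 theta (t - s)) ds = sigma^2 * (1 - exp(-2 theta t)) / (2 theta), independent of x_0.
With theta = 1/3, sigma = 2/5:
  Var(X_t) = (2/5)^2 * (1 - exp(-2*1/3 t)) / (2 * 1/3) = 6/25 - 6*exp(-2*t/3)/25.
As t -> infinity, exp(-2*1/3 t) -> 0, so the stationary variance is sigma^2 / (2 theta) = 6/25.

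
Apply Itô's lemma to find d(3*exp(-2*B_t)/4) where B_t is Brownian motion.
d(3*exp(-2*B_t)/4) = (3*exp(-2*B_t)/2) dt + (-3*exp(-2*B_t)/2) dB_t

Itô's formula for f(B_t) gives d f(B_t) = f'(B_t) dB_t + (1/2) f''(B_t) dt. Compute derivatives of f(x) = 3*exp(-2*x)/4:
  f'(x)  = -3*exp(-2*x)/2
  f''(x) = 3*exp(-2*x)
Substitute x = B_t and multiply the f'' term by 1/2:
  drift     = (1/2) * (3*exp(-2*x)) evaluated at B_t = 3*exp(-2*B_t)/2
  diffusion = (-3*exp(-2*x)/2) evaluated at B_t = -3*exp(-2*B_t)/2
Therefore d(3*exp(-2*B_t)/4) = (3*exp(-2*B_t)/2) dt + (-3*exp(-2*B_t)/2) dB_t.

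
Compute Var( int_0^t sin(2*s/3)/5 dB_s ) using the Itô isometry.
Var = t/50 - 3*sin(4*t/3)/200

The Itô integral of a deterministic integrand f(s) has mean 0 because each increment f(s) * (B_{s+ds} - B_s) has mean 0. By the Itô isometry:
  Var( int_0^t f(s) dB_s ) = E[ (int_0^t f(s) dB_s)^2 ] = int_0^t f(s)^2 ds.
Here f(s) = sin(2*s/3)/5, so f(s)^2 = sin(2*s/3)^2/25. Integrate:
  int_0^t (sin(2*s/3)^2/25) ds = t/50 - 3*sin(4*t/3)/200.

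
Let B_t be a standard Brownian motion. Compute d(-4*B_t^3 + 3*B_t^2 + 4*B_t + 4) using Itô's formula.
d(-4*B_t^3 + 3*B_t^2 + 4*B_t + 4) = (3 - 12*B_t) dt + (-12*B_t^2 + 6*B_t + 4) dB_t

Itô's formula for f(B_t) gives d f(B_t) = f'(B_t) dB_t + (1/2) f''(B_t) dt. Compute derivatives of f(x) = -4*x^3 + 3*x^2 + 4*x + 4:
  f'(x)  = -12*x^2 + 6*x + 4
  f''(x) = 6 - 24*x
Substitute x = B_t and multiply the f'' term by 1/2:
  drift     = (1/2) * (6 - 24*x) evaluated at B_t = 3 - 12*B_t
  diffusion = (-12*x^2 + 6*x + 4) evaluated at B_t = -12*B_t^2 + 6*B_t + 4
Therefore d(-4*B_t^3 + 3*B_t^2 + 4*B_t + 4) = (3 - 12*B_t) dt + (-12*B_t^2 + 6*B_t + 4) dB_t.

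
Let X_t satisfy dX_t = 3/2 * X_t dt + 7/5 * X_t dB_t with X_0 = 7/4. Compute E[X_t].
E[X_t] = 7*exp(3*t/2)/4

For GBM dX = mu X dt + sigma X dB with X_0 = x_0, apply Itô to Y = log X: dY = (mu - sigma^2/2) dt + sigma dB, so Y_t = log(x_0) + (mu - sigma^2/2) t + sigma B_t and hence X_t = x_0 * exp((mu - sigma^2/2) t + sigma B_t).
With mu = 3/2, sigma = 7/5, x_0 = 7/4, this gives:
  X_t = 7/4 * exp((13/25) * t + (7/5) * B_t).
Since sigma*B_t ~ Normal(0, sigma^2 t), E[exp(sigma*B_t)] = exp(sigma^2 t / 2); so E[X_t] = x_0 * exp((mu - sigma^2/2) t) * exp(sigma^2 t / 2) = x_0 * exp(mu t) = 7*exp(3*t/2)/4.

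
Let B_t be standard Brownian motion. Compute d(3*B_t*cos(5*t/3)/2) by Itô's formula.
d(3*B_t*cos(5*t/3)/2) = (-5*B_t*sin(5*t/3)/2) dt + (3*cos(5*t/3)/2) dB_t

Itô's formula for f(t, x): d f(t, B_t) = (f_t + (1/2) f_xx) dt + f_x dB_t. Compute partials of f(t, x) = 3*x*cos(5*t/3)/2:
  f_t(t,x)  = -5*x*sin(5*t/3)/2
  f_x(t,x)  = 3*cos(5*t/3)/2
  f_xx(t,x) = 0
Assemble drift = f_t + (1/2) f_xx = -5*x*sin(5*t/3)/2 and diffusion = f_x = 3*cos(5*t/3)/2. Substituting x = B_t:
  d(3*B_t*cos(5*t/3)/2) = (-5*B_t*sin(5*t/3)/2) dt + (3*cos(5*t/3)/2) dB_t.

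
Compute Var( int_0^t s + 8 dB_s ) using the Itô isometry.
Var = t*(t^2 + 24*t + 192)/3

The Itô integral of a deterministic integrand f(s) has mean 0 because each increment f(s) * (B_{s+ds} - B_s) has mean 0. By the Itô isometry:
  Var( int_0^t f(s) dB_s ) = E[ (int_0^t f(s) dB_s)^2 ] = int_0^t f(s)^2 ds.
Here f(s) = s + 8, so f(s)^2 = (s + 8)^2. Integrate:
  int_0^t ((s + 8)^2) ds = t*(t^2 + 24*t + 192)/3.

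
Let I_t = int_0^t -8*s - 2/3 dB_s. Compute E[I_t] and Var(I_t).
E[I_t] = 0; Var(I_t) = 4*t*(48*t^2 + 12*t + 1)/9

The Itô integral of a deterministic integrand f(s) has mean 0 because each increment f(s) * (B_{s+ds} - B_s) has mean 0. By the Itô isometry:
  Var( int_0^t f(s) dB_s ) = E[ (int_0^t f(s) dB_s)^2 ] = int_0^t f(s)^2 ds.
Here f(s) = -8*s - 2/3, so f(s)^2 = 4*(12*s + 1)^2/9. Integrate:
  int_0^t (4*(12*s + 1)^2/9) ds = 4*t*(48*t^2 + 12*t + 1)/9.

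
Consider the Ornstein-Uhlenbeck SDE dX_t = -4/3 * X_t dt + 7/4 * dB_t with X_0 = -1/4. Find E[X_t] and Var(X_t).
E[X_t] = -exp(-4*t/3)/4; Var(X_t) = 147/128 - 147*exp(-8*t/3)/128

The OU SDE dX = -theta X dt + sigma dB admits the integrating factor exp(theta t): d(exp(theta t) X_t) = sigma exp(theta t) dB_t. Integrating from 0 to t:
  X_t = x_0 * exp(-theta t) + sigma * int_0^t exp(-theta (t-s)) dB_s.
The Itô integral has mean 0 and (by the Itô isometry) variance sigma^2 * int_0^t exp(-2 theta (t - s)) ds = sigma^2 * (1 - exp(-2 theta t)) / (2 theta).
With theta = 4/3, sigma = 7/4, x_0 = -1/4:
  E[X_t] = -1/4 * exp(-4/3 t) = -exp(-4*t/3)/4
  Var(X_t) = (7/4)^2 * (1 - exp(-2*4/3 t)) / (2 * 4/3) = 147/128 - 147*exp(-8*t/3)/128.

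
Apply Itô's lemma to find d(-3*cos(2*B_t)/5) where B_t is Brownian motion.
d(-3*cos(2*B_t)/5) = (6*cos(2*B_t)/5) dt + (6*sin(2*B_t)/5) dB_t

Itô's formula for f(B_t) gives d f(B_t) = f'(B_t) dB_t + (1/2) f''(B_t) dt. Compute derivatives of f(x) = -3*cos(2*x)/5:
  f'(x)  = 6*sin(2*x)/5
  f''(x) = 12*cos(2*x)/5
Substitute x = B_t and multiply the f'' term by 1/2:
  drift     = (1/2) * (12*cos(2*x)/5) evaluated at B_t = 6*cos(2*B_t)/5
  diffusion = (6*sin(2*x)/5) evaluated at B_t = 6*sin(2*B_t)/5
Therefore d(-3*cos(2*B_t)/5) = (6*cos(2*B_t)/5) dt + (6*sin(2*B_t)/5) dB_t.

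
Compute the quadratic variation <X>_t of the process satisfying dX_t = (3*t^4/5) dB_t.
<X>_t = t^9/25

For an Itô process dX_t = a(t) dt + b(t) dB_t, the quadratic variation is <X>_t = int_0^t b(s)^2 ds (the drift term does not contribute). Here b(s) = 3*s^4/5, so
  b(s)^2 = 9*s^8/25.
Integrating from 0 to t:
  <X>_t = int_0^t (9*s^8/25) ds = t^9/25.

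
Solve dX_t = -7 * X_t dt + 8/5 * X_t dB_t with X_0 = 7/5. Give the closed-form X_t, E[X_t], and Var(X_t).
X_t = 7/5 * exp((-207/25) t + (8/5) B_t); E[X_t] = 7*exp(-7*t)/5; Var(X_t) = (49*exp(64*t/25) - 49)*exp(-14*t)/25

For GBM dX = mu X dt + sigma X dB with X_0 = x_0, apply Itô to Y = log X: dY = (mu - sigma^2/2) dt + sigma dB, so Y_t = log(x_0) + (mu - sigma^2/2) t + sigma B_t and hence X_t = x_0 * exp((mu - sigma^2/2) t + sigma B_t).
With mu = -7, sigma = 8/5, x_0 = 7/5, this gives:
  X_t = 7/5 * exp((-207/25) * t + (8/5) * B_t).
Since sigma*B_t ~ Normal(0, sigma^2 t), E[exp(sigma*B_t)] = exp(sigma^2 t / 2); so E[X_t] = x_0 * exp((mu - sigma^2/2) t) * exp(sigma^2 t / 2) = x_0 * exp(mu t) = 7*exp(-7*t)/5.
Var(X_t) = E[X_t^2] - (E[X_t])^2 = x_0^2 * exp(2 mu t) * (exp(sigma^2 t) - 1) = (49*exp(64*t/25) - 49)*exp(-14*t)/25.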